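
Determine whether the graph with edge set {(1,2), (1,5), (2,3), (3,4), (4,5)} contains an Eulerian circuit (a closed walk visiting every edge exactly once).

Step 1: Find the degree of each vertex:
  deg(1) = 2
  deg(2) = 2
  deg(3) = 2
  deg(4) = 2
  deg(5) = 2

Step 2: Count vertices with odd degree:
  All vertices have even degree (0 odd-degree vertices)

Step 3: Apply Euler's theorem:
  - Eulerian circuit exists iff graph is connected and all vertices have even degree
  - Eulerian path exists iff graph is connected and has 0 or 2 odd-degree vertices

Graph is connected with 0 odd-degree vertices.
Both Eulerian circuit and Eulerian path exist.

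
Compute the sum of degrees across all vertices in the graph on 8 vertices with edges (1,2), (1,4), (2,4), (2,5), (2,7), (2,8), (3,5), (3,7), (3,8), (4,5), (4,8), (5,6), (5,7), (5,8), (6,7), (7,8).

Step 1: Count edges incident to each vertex:
  deg(1) = 2 (neighbors: 2, 4)
  deg(2) = 5 (neighbors: 1, 4, 5, 7, 8)
  deg(3) = 3 (neighbors: 5, 7, 8)
  deg(4) = 4 (neighbors: 1, 2, 5, 8)
  deg(5) = 6 (neighbors: 2, 3, 4, 6, 7, 8)
  deg(6) = 2 (neighbors: 5, 7)
  deg(7) = 5 (neighbors: 2, 3, 5, 6, 8)
  deg(8) = 5 (neighbors: 2, 3, 4, 5, 7)

Step 2: Sum all degrees:
  2 + 5 + 3 + 4 + 6 + 2 + 5 + 5 = 32

Verification: sum of degrees = 2 * |E| = 2 * 16 = 32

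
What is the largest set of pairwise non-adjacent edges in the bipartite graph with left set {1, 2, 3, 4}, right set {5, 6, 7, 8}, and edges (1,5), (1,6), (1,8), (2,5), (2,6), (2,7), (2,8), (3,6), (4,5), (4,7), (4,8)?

Step 1: List the neighbors of each left vertex:
  1: 5, 6, 8
  2: 5, 6, 7, 8
  3: 6
  4: 5, 7, 8

Step 2: Greedily match left vertices, then look for augmenting paths:
  Match 1 -- 5
  Match 2 -- 8
  Match 3 -- 6
  Match 4 -- 7
  No augmenting path remains.

Step 3: Verify this is maximum:
  Matching size 4 = min(|L|, |R|) = min(4, 4), which is an upper bound, so this matching is maximum.

Maximum matching: {(1,5), (2,8), (3,6), (4,7)}
Size: 4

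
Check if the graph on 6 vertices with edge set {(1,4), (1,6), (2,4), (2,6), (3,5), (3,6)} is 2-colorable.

Step 1: Attempt 2-coloring using BFS:
  Start at vertex 1, assign color 0
  Color vertex 4 with color 1 (neighbor of 1)
  Color vertex 6 with color 1 (neighbor of 1)
  Color vertex 2 with color 0 (neighbor of 4)
  Color vertex 3 with color 0 (neighbor of 6)
  Color vertex 5 with color 1 (neighbor of 3)

Step 2: 2-coloring succeeded. No conflicts found.
  Set A (color 0): {1, 2, 3}
  Set B (color 1): {4, 5, 6}

The graph is bipartite with partition {1, 2, 3}, {4, 5, 6}.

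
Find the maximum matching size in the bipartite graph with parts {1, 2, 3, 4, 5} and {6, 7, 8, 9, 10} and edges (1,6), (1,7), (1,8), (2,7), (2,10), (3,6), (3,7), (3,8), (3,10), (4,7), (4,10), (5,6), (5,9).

Step 1: List the neighbors of each left vertex:
  1: 6, 7, 8
  2: 7, 10
  3: 6, 7, 8, 10
  4: 7, 10
  5: 6, 9

Step 2: Greedily match left vertices, then look for augmenting paths:
  Match 1 -- 6
  Match 2 -- 7
  Match 3 -- 8
  Match 4 -- 10
  Match 5 -- 9
  No augmenting path remains.

Step 3: Verify this is maximum:
  Matching size 5 = min(|L|, |R|) = min(5, 5), which is an upper bound, so this matching is maximum.

Maximum matching: {(1,6), (2,7), (3,8), (4,10), (5,9)}
Size: 5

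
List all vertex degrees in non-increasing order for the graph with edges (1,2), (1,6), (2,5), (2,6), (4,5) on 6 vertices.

Step 1: Count edges incident to each vertex:
  deg(1) = 2 (neighbors: 2, 6)
  deg(2) = 3 (neighbors: 1, 5, 6)
  deg(3) = 0 (neighbors: none)
  deg(4) = 1 (neighbors: 5)
  deg(5) = 2 (neighbors: 2, 4)
  deg(6) = 2 (neighbors: 1, 2)

Step 2: Sort degrees in non-increasing order:
  Degrees: [2, 3, 0, 1, 2, 2] -> sorted: [3, 2, 2, 2, 1, 0]

Degree sequence: [3, 2, 2, 2, 1, 0]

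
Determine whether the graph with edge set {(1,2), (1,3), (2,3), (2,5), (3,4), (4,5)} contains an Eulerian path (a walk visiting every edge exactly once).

Step 1: Find the degree of each vertex:
  deg(1) = 2
  deg(2) = 3
  deg(3) = 3
  deg(4) = 2
  deg(5) = 2

Step 2: Count vertices with odd degree:
  Odd-degree vertices: 2, 3 (2 total)

Step 3: Apply Euler's theorem:
  - Eulerian circuit exists iff graph is connected and all vertices have even degree
  - Eulerian path exists iff graph is connected and has 0 or 2 odd-degree vertices

Graph is connected with exactly 2 odd-degree vertices (2, 3).
Eulerian path exists (starting and ending at the odd-degree vertices), but no Eulerian circuit.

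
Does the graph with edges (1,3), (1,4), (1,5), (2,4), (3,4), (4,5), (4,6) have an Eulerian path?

Step 1: Find the degree of each vertex:
  deg(1) = 3
  deg(2) = 1
  deg(3) = 2
  deg(4) = 5
  deg(5) = 2
  deg(6) = 1

Step 2: Count vertices with odd degree:
  Odd-degree vertices: 1, 2, 4, 6 (4 total)

Step 3: Apply Euler's theorem:
  - Eulerian circuit exists iff graph is connected and all vertices have even degree
  - Eulerian path exists iff graph is connected and has 0 or 2 odd-degree vertices

Graph has 4 odd-degree vertices (need 0 or 2).
Neither Eulerian path nor Eulerian circuit exists.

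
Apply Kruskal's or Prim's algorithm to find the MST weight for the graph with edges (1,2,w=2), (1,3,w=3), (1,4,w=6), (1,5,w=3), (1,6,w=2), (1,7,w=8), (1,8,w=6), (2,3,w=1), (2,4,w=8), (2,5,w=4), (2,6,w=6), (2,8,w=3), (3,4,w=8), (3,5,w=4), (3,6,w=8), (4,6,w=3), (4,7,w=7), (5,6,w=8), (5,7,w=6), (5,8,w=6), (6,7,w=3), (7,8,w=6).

Apply Kruskal's algorithm (sort edges by weight, add if no cycle):

Sorted edges by weight:
  (2,3) w=1
  (1,2) w=2
  (1,6) w=2
  (1,3) w=3
  (1,5) w=3
  (2,8) w=3
  (4,6) w=3
  (6,7) w=3
  (2,5) w=4
  (3,5) w=4
  (1,4) w=6
  (1,8) w=6
  (2,6) w=6
  (5,7) w=6
  (5,8) w=6
  (7,8) w=6
  (4,7) w=7
  (1,7) w=8
  (2,4) w=8
  (3,4) w=8
  (3,6) w=8
  (5,6) w=8

Add edge (2,3) w=1 -- no cycle. Running total: 1
Add edge (1,2) w=2 -- no cycle. Running total: 3
Add edge (1,6) w=2 -- no cycle. Running total: 5
Skip edge (1,3) w=3 -- would create cycle
Add edge (1,5) w=3 -- no cycle. Running total: 8
Add edge (2,8) w=3 -- no cycle. Running total: 11
Add edge (4,6) w=3 -- no cycle. Running total: 14
Add edge (6,7) w=3 -- no cycle. Running total: 17

MST edges: (2,3,w=1), (1,2,w=2), (1,6,w=2), (1,5,w=3), (2,8,w=3), (4,6,w=3), (6,7,w=3)
Total MST weight: 1 + 2 + 2 + 3 + 3 + 3 + 3 = 17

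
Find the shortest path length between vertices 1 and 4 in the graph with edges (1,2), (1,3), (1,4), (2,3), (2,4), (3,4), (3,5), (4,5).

Step 1: Build adjacency list:
  1: 2, 3, 4
  2: 1, 3, 4
  3: 1, 2, 4, 5
  4: 1, 2, 3, 5
  5: 3, 4

Step 2: BFS from vertex 1 to find shortest path to 4:
  vertex 2 reached at distance 1
  vertex 3 reached at distance 1
  vertex 4 reached at distance 1

Step 3: Shortest path: 1 -> 4
Path length: 1 edge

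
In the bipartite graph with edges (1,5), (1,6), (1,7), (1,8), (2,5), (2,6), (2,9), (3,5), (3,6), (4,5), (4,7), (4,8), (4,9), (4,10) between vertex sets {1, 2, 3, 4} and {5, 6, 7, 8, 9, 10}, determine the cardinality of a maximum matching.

Step 1: List the neighbors of each left vertex:
  1: 5, 6, 7, 8
  2: 5, 6, 9
  3: 5, 6
  4: 5, 7, 8, 9, 10

Step 2: Greedily match left vertices, then look for augmenting paths:
  Match 1 -- 8
  Match 2 -- 6
  Match 3 -- 5
  Match 4 -- 7
  No augmenting path remains.

Step 3: Verify this is maximum:
  Matching size 4 = min(|L|, |R|) = min(4, 6), which is an upper bound, so this matching is maximum.

Maximum matching: {(1,8), (2,6), (3,5), (4,7)}
Size: 4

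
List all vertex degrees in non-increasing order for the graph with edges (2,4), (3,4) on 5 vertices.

Step 1: Count edges incident to each vertex:
  deg(1) = 0 (neighbors: none)
  deg(2) = 1 (neighbors: 4)
  deg(3) = 1 (neighbors: 4)
  deg(4) = 2 (neighbors: 2, 3)
  deg(5) = 0 (neighbors: none)

Step 2: Sort degrees in non-increasing order:
  Degrees: [0, 1, 1, 2, 0] -> sorted: [2, 1, 1, 0, 0]

Degree sequence: [2, 1, 1, 0, 0]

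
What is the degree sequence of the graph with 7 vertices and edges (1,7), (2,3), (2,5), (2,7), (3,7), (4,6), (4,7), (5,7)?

Step 1: Count edges incident to each vertex:
  deg(1) = 1 (neighbors: 7)
  deg(2) = 3 (neighbors: 3, 5, 7)
  deg(3) = 2 (neighbors: 2, 7)
  deg(4) = 2 (neighbors: 6, 7)
  deg(5) = 2 (neighbors: 2, 7)
  deg(6) = 1 (neighbors: 4)
  deg(7) = 5 (neighbors: 1, 2, 3, 4, 5)

Step 2: Sort degrees in non-increasing order:
  Degrees: [1, 3, 2, 2, 2, 1, 5] -> sorted: [5, 3, 2, 2, 2, 1, 1]

Degree sequence: [5, 3, 2, 2, 2, 1, 1]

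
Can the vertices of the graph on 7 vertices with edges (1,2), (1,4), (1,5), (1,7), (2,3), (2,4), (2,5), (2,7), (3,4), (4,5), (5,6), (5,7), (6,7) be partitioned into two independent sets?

Step 1: Attempt 2-coloring using BFS:
  Start at vertex 1, assign color 0
  Color vertex 2 with color 1 (neighbor of 1)
  Color vertex 4 with color 1 (neighbor of 1)
  Color vertex 5 with color 1 (neighbor of 1)
  Color vertex 7 with color 1 (neighbor of 1)
  Color vertex 3 with color 0 (neighbor of 2)

Step 2: Conflict found! Vertices 2 and 4 are adjacent but have the same color.
This means the graph contains an odd cycle.

The graph is NOT bipartite.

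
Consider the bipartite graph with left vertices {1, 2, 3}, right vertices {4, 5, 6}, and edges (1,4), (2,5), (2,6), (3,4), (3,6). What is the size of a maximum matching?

Step 1: List the neighbors of each left vertex:
  1: 4
  2: 5, 6
  3: 4, 6

Step 2: Greedily match left vertices, then look for augmenting paths:
  Match 1 -- 4
  Match 2 -- 5
  Match 3 -- 6
  No augmenting path remains.

Step 3: Verify this is maximum:
  Matching size 3 = min(|L|, |R|) = min(3, 3), which is an upper bound, so this matching is maximum.

Maximum matching: {(1,4), (2,5), (3,6)}
Size: 3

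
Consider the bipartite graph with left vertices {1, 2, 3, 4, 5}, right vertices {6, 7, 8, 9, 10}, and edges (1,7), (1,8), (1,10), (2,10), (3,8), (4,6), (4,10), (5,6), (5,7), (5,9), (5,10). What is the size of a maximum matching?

Step 1: List the neighbors of each left vertex:
  1: 7, 8, 10
  2: 10
  3: 8
  4: 6, 10
  5: 6, 7, 9, 10

Step 2: Greedily match left vertices, then look for augmenting paths:
  Match 1 -- 7
  Match 2 -- 10
  Match 3 -- 8
  Match 4 -- 6
  Match 5 -- 9
  No augmenting path remains.

Step 3: Verify this is maximum:
  Matching size 5 = min(|L|, |R|) = min(5, 5), which is an upper bound, so this matching is maximum.

Maximum matching: {(1,7), (2,10), (3,8), (4,6), (5,9)}
Size: 5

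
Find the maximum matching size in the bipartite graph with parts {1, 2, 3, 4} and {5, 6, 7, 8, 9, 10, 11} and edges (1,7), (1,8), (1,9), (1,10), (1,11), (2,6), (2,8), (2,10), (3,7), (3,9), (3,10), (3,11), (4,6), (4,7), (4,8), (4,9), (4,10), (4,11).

Step 1: List the neighbors of each left vertex:
  1: 7, 8, 9, 10, 11
  2: 6, 8, 10
  3: 7, 9, 10, 11
  4: 6, 7, 8, 9, 10, 11

Step 2: Greedily match left vertices, then look for augmenting paths:
  Match 1 -- 7
  Match 2 -- 6
  Match 3 -- 9
  Match 4 -- 8
  No augmenting path remains.

Step 3: Verify this is maximum:
  Matching size 4 = min(|L|, |R|) = min(4, 7), which is an upper bound, so this matching is maximum.

Maximum matching: {(1,7), (2,6), (3,9), (4,8)}
Size: 4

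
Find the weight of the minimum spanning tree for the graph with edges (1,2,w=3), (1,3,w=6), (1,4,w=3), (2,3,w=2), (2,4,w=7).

Apply Kruskal's algorithm (sort edges by weight, add if no cycle):

Sorted edges by weight:
  (2,3) w=2
  (1,2) w=3
  (1,4) w=3
  (1,3) w=6
  (2,4) w=7

Add edge (2,3) w=2 -- no cycle. Running total: 2
Add edge (1,2) w=3 -- no cycle. Running total: 5
Add edge (1,4) w=3 -- no cycle. Running total: 8

MST edges: (2,3,w=2), (1,2,w=3), (1,4,w=3)
Total MST weight: 2 + 3 + 3 = 8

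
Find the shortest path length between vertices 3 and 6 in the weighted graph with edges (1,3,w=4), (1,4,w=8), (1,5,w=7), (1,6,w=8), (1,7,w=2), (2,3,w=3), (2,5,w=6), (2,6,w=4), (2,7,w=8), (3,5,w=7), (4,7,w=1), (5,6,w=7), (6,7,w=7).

Step 1: Build adjacency list with weights:
  1: 3(w=4), 4(w=8), 5(w=7), 6(w=8), 7(w=2)
  2: 3(w=3), 5(w=6), 6(w=4), 7(w=8)
  3: 1(w=4), 2(w=3), 5(w=7)
  4: 1(w=8), 7(w=1)
  5: 1(w=7), 2(w=6), 3(w=7), 6(w=7)
  6: 1(w=8), 2(w=4), 5(w=7), 7(w=7)
  7: 1(w=2), 2(w=8), 4(w=1), 6(w=7)

Step 2: Apply Dijkstra's algorithm from vertex 3:
  Visit vertex 3 (distance=0)
    Update dist[1] = 4
    Update dist[2] = 3
    Update dist[5] = 7
  Visit vertex 2 (distance=3)
    Update dist[6] = 7
    Update dist[7] = 11
  Visit vertex 1 (distance=4)
    Update dist[4] = 12
    Update dist[7] = 6
  Visit vertex 7 (distance=6)
    Update dist[4] = 7
  Visit vertex 4 (distance=7)
  Visit vertex 5 (distance=7)
  Visit vertex 6 (distance=7)

Step 3: Shortest path: 3 -> 2 -> 6
Total weight: 3 + 4 = 7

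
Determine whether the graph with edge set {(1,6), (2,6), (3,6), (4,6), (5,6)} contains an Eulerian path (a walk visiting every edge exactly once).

Step 1: Find the degree of each vertex:
  deg(1) = 1
  deg(2) = 1
  deg(3) = 1
  deg(4) = 1
  deg(5) = 1
  deg(6) = 5

Step 2: Count vertices with odd degree:
  Odd-degree vertices: 1, 2, 3, 4, 5, 6 (6 total)

Step 3: Apply Euler's theorem:
  - Eulerian circuit exists iff graph is connected and all vertices have even degree
  - Eulerian path exists iff graph is connected and has 0 or 2 odd-degree vertices

Graph has 6 odd-degree vertices (need 0 or 2).
Neither Eulerian path nor Eulerian circuit exists.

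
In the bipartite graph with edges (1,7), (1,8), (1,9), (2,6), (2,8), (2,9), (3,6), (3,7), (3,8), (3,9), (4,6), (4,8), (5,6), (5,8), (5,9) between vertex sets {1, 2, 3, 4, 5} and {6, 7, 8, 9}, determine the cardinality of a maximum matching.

Step 1: List the neighbors of each left vertex:
  1: 7, 8, 9
  2: 6, 8, 9
  3: 6, 7, 8, 9
  4: 6, 8
  5: 6, 8, 9

Step 2: Greedily match left vertices, then look for augmenting paths:
  Match 1 -- 7
  Match 2 -- 6
  Match 3 -- 8
  Match 5 -- 9
  No augmenting path remains.

Step 3: Verify this is maximum:
  Matching size 4 = min(|L|, |R|) = min(5, 4), which is an upper bound, so this matching is maximum.

Maximum matching: {(1,7), (2,6), (3,8), (5,9)}
Size: 4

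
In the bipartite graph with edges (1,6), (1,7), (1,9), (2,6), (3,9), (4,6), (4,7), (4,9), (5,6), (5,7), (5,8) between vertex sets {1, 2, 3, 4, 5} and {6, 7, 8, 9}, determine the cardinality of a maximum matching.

Step 1: List the neighbors of each left vertex:
  1: 6, 7, 9
  2: 6
  3: 9
  4: 6, 7, 9
  5: 6, 7, 8

Step 2: Greedily match left vertices, then look for augmenting paths:
  Match 1 -- 6
  Match 3 -- 9
  Match 4 -- 7
  Match 5 -- 8
  No augmenting path remains.

Step 3: Verify this is maximum:
  Matching size 4 = min(|L|, |R|) = min(5, 4), which is an upper bound, so this matching is maximum.

Maximum matching: {(1,6), (3,9), (4,7), (5,8)}
Size: 4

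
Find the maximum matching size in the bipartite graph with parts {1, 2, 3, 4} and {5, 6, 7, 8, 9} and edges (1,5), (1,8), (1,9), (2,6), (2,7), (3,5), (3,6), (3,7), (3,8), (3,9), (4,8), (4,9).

Step 1: List the neighbors of each left vertex:
  1: 5, 8, 9
  2: 6, 7
  3: 5, 6, 7, 8, 9
  4: 8, 9

Step 2: Greedily match left vertices, then look for augmenting paths:
  Match 1 -- 5
  Match 2 -- 6
  Match 3 -- 7
  Match 4 -- 8
  No augmenting path remains.

Step 3: Verify this is maximum:
  Matching size 4 = min(|L|, |R|) = min(4, 5), which is an upper bound, so this matching is maximum.

Maximum matching: {(1,5), (2,6), (3,7), (4,8)}
Size: 4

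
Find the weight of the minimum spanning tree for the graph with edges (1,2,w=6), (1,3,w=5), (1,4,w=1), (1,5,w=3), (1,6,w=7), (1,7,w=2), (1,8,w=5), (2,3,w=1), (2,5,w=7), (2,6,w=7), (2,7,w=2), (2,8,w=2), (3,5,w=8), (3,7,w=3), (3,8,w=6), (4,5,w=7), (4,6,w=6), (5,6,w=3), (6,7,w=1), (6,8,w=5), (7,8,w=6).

Apply Kruskal's algorithm (sort edges by weight, add if no cycle):

Sorted edges by weight:
  (1,4) w=1
  (2,3) w=1
  (6,7) w=1
  (1,7) w=2
  (2,7) w=2
  (2,8) w=2
  (1,5) w=3
  (3,7) w=3
  (5,6) w=3
  (1,8) w=5
  (1,3) w=5
  (6,8) w=5
  (1,2) w=6
  (3,8) w=6
  (4,6) w=6
  (7,8) w=6
  (1,6) w=7
  (2,5) w=7
  (2,6) w=7
  (4,5) w=7
  (3,5) w=8

Add edge (1,4) w=1 -- no cycle. Running total: 1
Add edge (2,3) w=1 -- no cycle. Running total: 2
Add edge (6,7) w=1 -- no cycle. Running total: 3
Add edge (1,7) w=2 -- no cycle. Running total: 5
Add edge (2,7) w=2 -- no cycle. Running total: 7
Add edge (2,8) w=2 -- no cycle. Running total: 9
Add edge (1,5) w=3 -- no cycle. Running total: 12

MST edges: (1,4,w=1), (2,3,w=1), (6,7,w=1), (1,7,w=2), (2,7,w=2), (2,8,w=2), (1,5,w=3)
Total MST weight: 1 + 1 + 1 + 2 + 2 + 2 + 3 = 12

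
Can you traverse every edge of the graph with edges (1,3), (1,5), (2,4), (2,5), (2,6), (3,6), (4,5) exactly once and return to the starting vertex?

Step 1: Find the degree of each vertex:
  deg(1) = 2
  deg(2) = 3
  deg(3) = 2
  deg(4) = 2
  deg(5) = 3
  deg(6) = 2

Step 2: Count vertices with odd degree:
  Odd-degree vertices: 2, 5 (2 total)

Step 3: Apply Euler's theorem:
  - Eulerian circuit exists iff graph is connected and all vertices have even degree
  - Eulerian path exists iff graph is connected and has 0 or 2 odd-degree vertices

Graph is connected with exactly 2 odd-degree vertices (2, 5).
Eulerian path exists (starting and ending at the odd-degree vertices), but no Eulerian circuit.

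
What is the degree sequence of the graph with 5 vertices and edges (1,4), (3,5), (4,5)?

Step 1: Count edges incident to each vertex:
  deg(1) = 1 (neighbors: 4)
  deg(2) = 0 (neighbors: none)
  deg(3) = 1 (neighbors: 5)
  deg(4) = 2 (neighbors: 1, 5)
  deg(5) = 2 (neighbors: 3, 4)

Step 2: Sort degrees in non-increasing order:
  Degrees: [1, 0, 1, 2, 2] -> sorted: [2, 2, 1, 1, 0]

Degree sequence: [2, 2, 1, 1, 0]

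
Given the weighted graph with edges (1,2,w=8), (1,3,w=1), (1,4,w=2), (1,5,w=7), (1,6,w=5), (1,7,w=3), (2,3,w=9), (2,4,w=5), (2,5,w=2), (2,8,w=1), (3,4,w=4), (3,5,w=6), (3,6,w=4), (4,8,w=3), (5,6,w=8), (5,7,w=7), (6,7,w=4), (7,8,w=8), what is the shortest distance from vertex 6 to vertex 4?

Step 1: Build adjacency list with weights:
  1: 2(w=8), 3(w=1), 4(w=2), 5(w=7), 6(w=5), 7(w=3)
  2: 1(w=8), 3(w=9), 4(w=5), 5(w=2), 8(w=1)
  3: 1(w=1), 2(w=9), 4(w=4), 5(w=6), 6(w=4)
  4: 1(w=2), 2(w=5), 3(w=4), 8(w=3)
  5: 1(w=7), 2(w=2), 3(w=6), 6(w=8), 7(w=7)
  6: 1(w=5), 3(w=4), 5(w=8), 7(w=4)
  7: 1(w=3), 5(w=7), 6(w=4), 8(w=8)
  8: 2(w=1), 4(w=3), 7(w=8)

Step 2: Apply Dijkstra's algorithm from vertex 6:
  Visit vertex 6 (distance=0)
    Update dist[1] = 5
    Update dist[3] = 4
    Update dist[5] = 8
    Update dist[7] = 4
  Visit vertex 3 (distance=4)
    Update dist[2] = 13
    Update dist[4] = 8
  Visit vertex 7 (distance=4)
    Update dist[8] = 12
  Visit vertex 1 (distance=5)
    Update dist[4] = 7
  Visit vertex 4 (distance=7)
    Update dist[2] = 12
    Update dist[8] = 10

Step 3: Shortest path: 6 -> 1 -> 4
Total weight: 5 + 2 = 7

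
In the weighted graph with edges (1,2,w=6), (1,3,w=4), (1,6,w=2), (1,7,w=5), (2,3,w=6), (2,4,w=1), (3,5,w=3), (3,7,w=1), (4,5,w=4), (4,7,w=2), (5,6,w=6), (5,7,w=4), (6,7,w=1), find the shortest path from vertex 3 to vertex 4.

Step 1: Build adjacency list with weights:
  1: 2(w=6), 3(w=4), 6(w=2), 7(w=5)
  2: 1(w=6), 3(w=6), 4(w=1)
  3: 1(w=4), 2(w=6), 5(w=3), 7(w=1)
  4: 2(w=1), 5(w=4), 7(w=2)
  5: 3(w=3), 4(w=4), 6(w=6), 7(w=4)
  6: 1(w=2), 5(w=6), 7(w=1)
  7: 1(w=5), 3(w=1), 4(w=2), 5(w=4), 6(w=1)

Step 2: Apply Dijkstra's algorithm from vertex 3:
  Visit vertex 3 (distance=0)
    Update dist[1] = 4
    Update dist[2] = 6
    Update dist[5] = 3
    Update dist[7] = 1
  Visit vertex 7 (distance=1)
    Update dist[4] = 3
    Update dist[6] = 2
  Visit vertex 6 (distance=2)
  Visit vertex 4 (distance=3)
    Update dist[2] = 4

Step 3: Shortest path: 3 -> 7 -> 4
Total weight: 1 + 2 = 3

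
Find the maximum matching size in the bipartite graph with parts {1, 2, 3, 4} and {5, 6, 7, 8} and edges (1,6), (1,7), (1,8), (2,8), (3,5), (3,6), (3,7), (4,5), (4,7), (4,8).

Step 1: List the neighbors of each left vertex:
  1: 6, 7, 8
  2: 8
  3: 5, 6, 7
  4: 5, 7, 8

Step 2: Greedily match left vertices, then look for augmenting paths:
  Match 1 -- 6
  Match 2 -- 8
  Match 3 -- 5
  Match 4 -- 7
  No augmenting path remains.

Step 3: Verify this is maximum:
  Matching size 4 = min(|L|, |R|) = min(4, 4), which is an upper bound, so this matching is maximum.

Maximum matching: {(1,6), (2,8), (3,5), (4,7)}
Size: 4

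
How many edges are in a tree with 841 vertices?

A tree on n vertices always has exactly n - 1 edges.
For n = 841: edges = 841 - 1 = 840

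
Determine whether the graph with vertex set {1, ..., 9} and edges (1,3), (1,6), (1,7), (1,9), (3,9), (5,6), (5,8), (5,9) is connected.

Step 1: Build adjacency list from edges:
  1: 3, 6, 7, 9
  2: (none)
  3: 1, 9
  4: (none)
  5: 6, 8, 9
  6: 1, 5
  7: 1
  8: 5
  9: 1, 3, 5

Step 2: Run BFS/DFS from vertex 1:
  Visited: {1, 3, 6, 7, 9, 5, 8}
  Reached 7 of 9 vertices

Step 3: Only 7 of 9 vertices reached. Graph is disconnected.
Connected components: {1, 3, 5, 6, 7, 8, 9}, {2}, {4}
Answer: No, the graph is not connected (3 components).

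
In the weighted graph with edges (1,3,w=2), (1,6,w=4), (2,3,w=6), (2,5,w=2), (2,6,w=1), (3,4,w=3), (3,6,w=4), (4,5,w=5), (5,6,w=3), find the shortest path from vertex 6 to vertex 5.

Step 1: Build adjacency list with weights:
  1: 3(w=2), 6(w=4)
  2: 3(w=6), 5(w=2), 6(w=1)
  3: 1(w=2), 2(w=6), 4(w=3), 6(w=4)
  4: 3(w=3), 5(w=5)
  5: 2(w=2), 4(w=5), 6(w=3)
  6: 1(w=4), 2(w=1), 3(w=4), 5(w=3)

Step 2: Apply Dijkstra's algorithm from vertex 6:
  Visit vertex 6 (distance=0)
    Update dist[1] = 4
    Update dist[2] = 1
    Update dist[3] = 4
    Update dist[5] = 3
  Visit vertex 2 (distance=1)
  Visit vertex 5 (distance=3)
    Update dist[4] = 8

Step 3: Shortest path: 6 -> 5
Total weight: 3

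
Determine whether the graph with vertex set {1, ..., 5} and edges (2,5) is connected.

Step 1: Build adjacency list from edges:
  1: (none)
  2: 5
  3: (none)
  4: (none)
  5: 2

Step 2: Run BFS/DFS from vertex 1:
  Visited: {1}
  Reached 1 of 5 vertices

Step 3: Only 1 of 5 vertices reached. Graph is disconnected.
Connected components: {1}, {2, 5}, {3}, {4}
Answer: No, the graph is not connected (4 components).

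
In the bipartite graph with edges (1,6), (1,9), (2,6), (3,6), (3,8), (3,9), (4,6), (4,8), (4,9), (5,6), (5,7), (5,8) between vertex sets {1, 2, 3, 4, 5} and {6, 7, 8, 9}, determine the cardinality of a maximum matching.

Step 1: List the neighbors of each left vertex:
  1: 6, 9
  2: 6
  3: 6, 8, 9
  4: 6, 8, 9
  5: 6, 7, 8

Step 2: Greedily match left vertices, then look for augmenting paths:
  Match 1 -- 6
  Match 3 -- 8
  Match 4 -- 9
  Match 5 -- 7
  No augmenting path remains.

Step 3: Verify this is maximum:
  Matching size 4 = min(|L|, |R|) = min(5, 4), which is an upper bound, so this matching is maximum.

Maximum matching: {(1,6), (3,8), (4,9), (5,7)}
Size: 4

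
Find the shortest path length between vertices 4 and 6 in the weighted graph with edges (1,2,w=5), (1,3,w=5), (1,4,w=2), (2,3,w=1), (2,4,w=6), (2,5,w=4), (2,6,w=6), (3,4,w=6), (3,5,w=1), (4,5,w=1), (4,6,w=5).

Step 1: Build adjacency list with weights:
  1: 2(w=5), 3(w=5), 4(w=2)
  2: 1(w=5), 3(w=1), 4(w=6), 5(w=4), 6(w=6)
  3: 1(w=5), 2(w=1), 4(w=6), 5(w=1)
  4: 1(w=2), 2(w=6), 3(w=6), 5(w=1), 6(w=5)
  5: 2(w=4), 3(w=1), 4(w=1)
  6: 2(w=6), 4(w=5)

Step 2: Apply Dijkstra's algorithm from vertex 4:
  Visit vertex 4 (distance=0)
    Update dist[1] = 2
    Update dist[2] = 6
    Update dist[3] = 6
    Update dist[5] = 1
    Update dist[6] = 5
  Visit vertex 5 (distance=1)
    Update dist[2] = 5
    Update dist[3] = 2
  Visit vertex 1 (distance=2)
  Visit vertex 3 (distance=2)
    Update dist[2] = 3
  Visit vertex 2 (distance=3)
  Visit vertex 6 (distance=5)

Step 3: Shortest path: 4 -> 6
Total weight: 5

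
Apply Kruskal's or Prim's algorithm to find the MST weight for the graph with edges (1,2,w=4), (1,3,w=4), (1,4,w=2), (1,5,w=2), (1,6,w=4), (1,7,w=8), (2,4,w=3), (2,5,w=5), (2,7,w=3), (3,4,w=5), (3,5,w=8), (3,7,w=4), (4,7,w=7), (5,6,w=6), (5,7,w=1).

Apply Kruskal's algorithm (sort edges by weight, add if no cycle):

Sorted edges by weight:
  (5,7) w=1
  (1,5) w=2
  (1,4) w=2
  (2,4) w=3
  (2,7) w=3
  (1,2) w=4
  (1,6) w=4
  (1,3) w=4
  (3,7) w=4
  (2,5) w=5
  (3,4) w=5
  (5,6) w=6
  (4,7) w=7
  (1,7) w=8
  (3,5) w=8

Add edge (5,7) w=1 -- no cycle. Running total: 1
Add edge (1,5) w=2 -- no cycle. Running total: 3
Add edge (1,4) w=2 -- no cycle. Running total: 5
Add edge (2,4) w=3 -- no cycle. Running total: 8
Skip edge (2,7) w=3 -- would create cycle
Skip edge (1,2) w=4 -- would create cycle
Add edge (1,6) w=4 -- no cycle. Running total: 12
Add edge (1,3) w=4 -- no cycle. Running total: 16

MST edges: (5,7,w=1), (1,5,w=2), (1,4,w=2), (2,4,w=3), (1,6,w=4), (1,3,w=4)
Total MST weight: 1 + 2 + 2 + 3 + 4 + 4 = 16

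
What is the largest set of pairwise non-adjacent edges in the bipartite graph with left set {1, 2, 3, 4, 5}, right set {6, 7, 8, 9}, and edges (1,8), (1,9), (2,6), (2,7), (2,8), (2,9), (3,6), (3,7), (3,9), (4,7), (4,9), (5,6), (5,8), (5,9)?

Step 1: List the neighbors of each left vertex:
  1: 8, 9
  2: 6, 7, 8, 9
  3: 6, 7, 9
  4: 7, 9
  5: 6, 8, 9

Step 2: Greedily match left vertices, then look for augmenting paths:
  Match 1 -- 8
  Match 2 -- 6
  Match 3 -- 7
  Match 4 -- 9
  No augmenting path remains.

Step 3: Verify this is maximum:
  Matching size 4 = min(|L|, |R|) = min(5, 4), which is an upper bound, so this matching is maximum.

Maximum matching: {(1,8), (2,6), (3,7), (4,9)}
Size: 4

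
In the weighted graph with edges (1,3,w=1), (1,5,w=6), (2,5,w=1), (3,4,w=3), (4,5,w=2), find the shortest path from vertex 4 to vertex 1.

Step 1: Build adjacency list with weights:
  1: 3(w=1), 5(w=6)
  2: 5(w=1)
  3: 1(w=1), 4(w=3)
  4: 3(w=3), 5(w=2)
  5: 1(w=6), 2(w=1), 4(w=2)

Step 2: Apply Dijkstra's algorithm from vertex 4:
  Visit vertex 4 (distance=0)
    Update dist[3] = 3
    Update dist[5] = 2
  Visit vertex 5 (distance=2)
    Update dist[1] = 8
    Update dist[2] = 3
  Visit vertex 2 (distance=3)
  Visit vertex 3 (distance=3)
    Update dist[1] = 4
  Visit vertex 1 (distance=4)

Step 3: Shortest path: 4 -> 3 -> 1
Total weight: 3 + 1 = 4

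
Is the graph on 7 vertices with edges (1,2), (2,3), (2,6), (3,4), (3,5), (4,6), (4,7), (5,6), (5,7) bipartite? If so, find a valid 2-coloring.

Step 1: Attempt 2-coloring using BFS:
  Start at vertex 1, assign color 0
  Color vertex 2 with color 1 (neighbor of 1)
  Color vertex 3 with color 0 (neighbor of 2)
  Color vertex 6 with color 0 (neighbor of 2)
  Color vertex 4 with color 1 (neighbor of 3)
  Color vertex 5 with color 1 (neighbor of 3)
  Color vertex 7 with color 0 (neighbor of 4)

Step 2: 2-coloring succeeded. No conflicts found.
  Set A (color 0): {1, 3, 6, 7}
  Set B (color 1): {2, 4, 5}

The graph is bipartite with partition {1, 3, 6, 7}, {2, 4, 5}.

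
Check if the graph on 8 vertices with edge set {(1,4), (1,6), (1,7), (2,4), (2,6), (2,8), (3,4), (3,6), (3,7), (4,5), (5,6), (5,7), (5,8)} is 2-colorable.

Step 1: Attempt 2-coloring using BFS:
  Start at vertex 1, assign color 0
  Color vertex 4 with color 1 (neighbor of 1)
  Color vertex 6 with color 1 (neighbor of 1)
  Color vertex 7 with color 1 (neighbor of 1)
  Color vertex 2 with color 0 (neighbor of 4)
  Color vertex 3 with color 0 (neighbor of 4)
  Color vertex 5 with color 0 (neighbor of 4)
  Color vertex 8 with color 1 (neighbor of 2)

Step 2: 2-coloring succeeded. No conflicts found.
  Set A (color 0): {1, 2, 3, 5}
  Set B (color 1): {4, 6, 7, 8}

The graph is bipartite with partition {1, 2, 3, 5}, {4, 6, 7, 8}.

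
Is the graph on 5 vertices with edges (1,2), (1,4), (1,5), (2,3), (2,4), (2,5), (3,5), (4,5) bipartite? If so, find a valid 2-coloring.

Step 1: Attempt 2-coloring using BFS:
  Start at vertex 1, assign color 0
  Color vertex 2 with color 1 (neighbor of 1)
  Color vertex 4 with color 1 (neighbor of 1)
  Color vertex 5 with color 1 (neighbor of 1)
  Color vertex 3 with color 0 (neighbor of 2)

Step 2: Conflict found! Vertices 2 and 4 are adjacent but have the same color.
This means the graph contains an odd cycle.

The graph is NOT bipartite.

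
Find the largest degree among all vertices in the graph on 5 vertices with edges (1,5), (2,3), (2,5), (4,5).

Step 1: Count edges incident to each vertex:
  deg(1) = 1 (neighbors: 5)
  deg(2) = 2 (neighbors: 3, 5)
  deg(3) = 1 (neighbors: 2)
  deg(4) = 1 (neighbors: 5)
  deg(5) = 3 (neighbors: 1, 2, 4)

Step 2: Find maximum:
  max(1, 2, 1, 1, 3) = 3 (vertex 5)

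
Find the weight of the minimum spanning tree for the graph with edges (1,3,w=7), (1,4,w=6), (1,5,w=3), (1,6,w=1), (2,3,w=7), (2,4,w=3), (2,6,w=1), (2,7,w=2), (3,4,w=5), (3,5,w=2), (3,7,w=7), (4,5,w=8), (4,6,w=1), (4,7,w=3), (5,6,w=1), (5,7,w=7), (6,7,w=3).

Apply Kruskal's algorithm (sort edges by weight, add if no cycle):

Sorted edges by weight:
  (1,6) w=1
  (2,6) w=1
  (4,6) w=1
  (5,6) w=1
  (2,7) w=2
  (3,5) w=2
  (1,5) w=3
  (2,4) w=3
  (4,7) w=3
  (6,7) w=3
  (3,4) w=5
  (1,4) w=6
  (1,3) w=7
  (2,3) w=7
  (3,7) w=7
  (5,7) w=7
  (4,5) w=8

Add edge (1,6) w=1 -- no cycle. Running total: 1
Add edge (2,6) w=1 -- no cycle. Running total: 2
Add edge (4,6) w=1 -- no cycle. Running total: 3
Add edge (5,6) w=1 -- no cycle. Running total: 4
Add edge (2,7) w=2 -- no cycle. Running total: 6
Add edge (3,5) w=2 -- no cycle. Running total: 8

MST edges: (1,6,w=1), (2,6,w=1), (4,6,w=1), (5,6,w=1), (2,7,w=2), (3,5,w=2)
Total MST weight: 1 + 1 + 1 + 1 + 2 + 2 = 8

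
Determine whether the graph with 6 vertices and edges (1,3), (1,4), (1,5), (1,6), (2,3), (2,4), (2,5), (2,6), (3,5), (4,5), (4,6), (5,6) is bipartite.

Step 1: Attempt 2-coloring using BFS:
  Start at vertex 1, assign color 0
  Color vertex 3 with color 1 (neighbor of 1)
  Color vertex 4 with color 1 (neighbor of 1)
  Color vertex 5 with color 1 (neighbor of 1)
  Color vertex 6 with color 1 (neighbor of 1)
  Color vertex 2 with color 0 (neighbor of 3)

Step 2: Conflict found! Vertices 3 and 5 are adjacent but have the same color.
This means the graph contains an odd cycle.

The graph is NOT bipartite.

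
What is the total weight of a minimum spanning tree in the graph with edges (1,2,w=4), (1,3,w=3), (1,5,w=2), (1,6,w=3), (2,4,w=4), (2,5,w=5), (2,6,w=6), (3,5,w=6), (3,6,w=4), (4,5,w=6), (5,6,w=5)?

Apply Kruskal's algorithm (sort edges by weight, add if no cycle):

Sorted edges by weight:
  (1,5) w=2
  (1,3) w=3
  (1,6) w=3
  (1,2) w=4
  (2,4) w=4
  (3,6) w=4
  (2,5) w=5
  (5,6) w=5
  (2,6) w=6
  (3,5) w=6
  (4,5) w=6

Add edge (1,5) w=2 -- no cycle. Running total: 2
Add edge (1,3) w=3 -- no cycle. Running total: 5
Add edge (1,6) w=3 -- no cycle. Running total: 8
Add edge (1,2) w=4 -- no cycle. Running total: 12
Add edge (2,4) w=4 -- no cycle. Running total: 16

MST edges: (1,5,w=2), (1,3,w=3), (1,6,w=3), (1,2,w=4), (2,4,w=4)
Total MST weight: 2 + 3 + 3 + 4 + 4 = 16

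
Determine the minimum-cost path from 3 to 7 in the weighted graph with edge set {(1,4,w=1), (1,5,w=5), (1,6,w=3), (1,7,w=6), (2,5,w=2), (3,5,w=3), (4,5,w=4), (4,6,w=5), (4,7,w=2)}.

Step 1: Build adjacency list with weights:
  1: 4(w=1), 5(w=5), 6(w=3), 7(w=6)
  2: 5(w=2)
  3: 5(w=3)
  4: 1(w=1), 5(w=4), 6(w=5), 7(w=2)
  5: 1(w=5), 2(w=2), 3(w=3), 4(w=4)
  6: 1(w=3), 4(w=5)
  7: 1(w=6), 4(w=2)

Step 2: Apply Dijkstra's algorithm from vertex 3:
  Visit vertex 3 (distance=0)
    Update dist[5] = 3
  Visit vertex 5 (distance=3)
    Update dist[1] = 8
    Update dist[2] = 5
    Update dist[4] = 7
  Visit vertex 2 (distance=5)
  Visit vertex 4 (distance=7)
    Update dist[6] = 12
    Update dist[7] = 9
  Visit vertex 1 (distance=8)
    Update dist[6] = 11
  Visit vertex 7 (distance=9)

Step 3: Shortest path: 3 -> 5 -> 4 -> 7
Total weight: 3 + 4 + 2 = 9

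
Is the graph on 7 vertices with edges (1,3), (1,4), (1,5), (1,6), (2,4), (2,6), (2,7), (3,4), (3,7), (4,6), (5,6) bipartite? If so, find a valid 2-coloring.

Step 1: Attempt 2-coloring using BFS:
  Start at vertex 1, assign color 0
  Color vertex 3 with color 1 (neighbor of 1)
  Color vertex 4 with color 1 (neighbor of 1)
  Color vertex 5 with color 1 (neighbor of 1)
  Color vertex 6 with color 1 (neighbor of 1)

Step 2: Conflict found! Vertices 3 and 4 are adjacent but have the same color.
This means the graph contains an odd cycle.

The graph is NOT bipartite.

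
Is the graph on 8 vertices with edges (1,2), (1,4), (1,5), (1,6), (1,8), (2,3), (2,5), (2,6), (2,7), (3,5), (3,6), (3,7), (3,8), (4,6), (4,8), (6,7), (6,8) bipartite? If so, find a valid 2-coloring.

Step 1: Attempt 2-coloring using BFS:
  Start at vertex 1, assign color 0
  Color vertex 2 with color 1 (neighbor of 1)
  Color vertex 4 with color 1 (neighbor of 1)
  Color vertex 5 with color 1 (neighbor of 1)
  Color vertex 6 with color 1 (neighbor of 1)
  Color vertex 8 with color 1 (neighbor of 1)
  Color vertex 3 with color 0 (neighbor of 2)

Step 2: Conflict found! Vertices 2 and 5 are adjacent but have the same color.
This means the graph contains an odd cycle.

The graph is NOT bipartite.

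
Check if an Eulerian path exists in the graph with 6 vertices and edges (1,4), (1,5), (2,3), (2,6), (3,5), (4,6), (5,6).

Step 1: Find the degree of each vertex:
  deg(1) = 2
  deg(2) = 2
  deg(3) = 2
  deg(4) = 2
  deg(5) = 3
  deg(6) = 3

Step 2: Count vertices with odd degree:
  Odd-degree vertices: 5, 6 (2 total)

Step 3: Apply Euler's theorem:
  - Eulerian circuit exists iff graph is connected and all vertices have even degree
  - Eulerian path exists iff graph is connected and has 0 or 2 odd-degree vertices

Graph is connected with exactly 2 odd-degree vertices (5, 6).
Eulerian path exists (starting and ending at the odd-degree vertices), but no Eulerian circuit.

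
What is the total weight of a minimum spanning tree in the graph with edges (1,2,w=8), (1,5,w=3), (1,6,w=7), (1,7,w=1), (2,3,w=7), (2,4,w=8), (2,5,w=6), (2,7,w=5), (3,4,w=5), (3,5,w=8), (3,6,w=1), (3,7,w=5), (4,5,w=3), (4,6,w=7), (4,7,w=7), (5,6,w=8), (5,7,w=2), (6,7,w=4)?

Apply Kruskal's algorithm (sort edges by weight, add if no cycle):

Sorted edges by weight:
  (1,7) w=1
  (3,6) w=1
  (5,7) w=2
  (1,5) w=3
  (4,5) w=3
  (6,7) w=4
  (2,7) w=5
  (3,4) w=5
  (3,7) w=5
  (2,5) w=6
  (1,6) w=7
  (2,3) w=7
  (4,7) w=7
  (4,6) w=7
  (1,2) w=8
  (2,4) w=8
  (3,5) w=8
  (5,6) w=8

Add edge (1,7) w=1 -- no cycle. Running total: 1
Add edge (3,6) w=1 -- no cycle. Running total: 2
Add edge (5,7) w=2 -- no cycle. Running total: 4
Skip edge (1,5) w=3 -- would create cycle
Add edge (4,5) w=3 -- no cycle. Running total: 7
Add edge (6,7) w=4 -- no cycle. Running total: 11
Add edge (2,7) w=5 -- no cycle. Running total: 16

MST edges: (1,7,w=1), (3,6,w=1), (5,7,w=2), (4,5,w=3), (6,7,w=4), (2,7,w=5)
Total MST weight: 1 + 1 + 2 + 3 + 4 + 5 = 16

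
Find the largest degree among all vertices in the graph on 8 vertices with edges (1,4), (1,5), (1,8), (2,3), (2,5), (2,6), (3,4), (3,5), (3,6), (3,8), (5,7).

Step 1: Count edges incident to each vertex:
  deg(1) = 3 (neighbors: 4, 5, 8)
  deg(2) = 3 (neighbors: 3, 5, 6)
  deg(3) = 5 (neighbors: 2, 4, 5, 6, 8)
  deg(4) = 2 (neighbors: 1, 3)
  deg(5) = 4 (neighbors: 1, 2, 3, 7)
  deg(6) = 2 (neighbors: 2, 3)
  deg(7) = 1 (neighbors: 5)
  deg(8) = 2 (neighbors: 1, 3)

Step 2: Find maximum:
  max(3, 3, 5, 2, 4, 2, 1, 2) = 5 (vertex 3)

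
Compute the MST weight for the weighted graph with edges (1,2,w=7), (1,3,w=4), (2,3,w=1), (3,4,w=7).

Apply Kruskal's algorithm (sort edges by weight, add if no cycle):

Sorted edges by weight:
  (2,3) w=1
  (1,3) w=4
  (1,2) w=7
  (3,4) w=7

Add edge (2,3) w=1 -- no cycle. Running total: 1
Add edge (1,3) w=4 -- no cycle. Running total: 5
Skip edge (1,2) w=7 -- would create cycle
Add edge (3,4) w=7 -- no cycle. Running total: 12

MST edges: (2,3,w=1), (1,3,w=4), (3,4,w=7)
Total MST weight: 1 + 4 + 7 = 12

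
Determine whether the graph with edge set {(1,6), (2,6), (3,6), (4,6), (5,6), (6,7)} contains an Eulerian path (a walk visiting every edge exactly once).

Step 1: Find the degree of each vertex:
  deg(1) = 1
  deg(2) = 1
  deg(3) = 1
  deg(4) = 1
  deg(5) = 1
  deg(6) = 6
  deg(7) = 1

Step 2: Count vertices with odd degree:
  Odd-degree vertices: 1, 2, 3, 4, 5, 7 (6 total)

Step 3: Apply Euler's theorem:
  - Eulerian circuit exists iff graph is connected and all vertices have even degree
  - Eulerian path exists iff graph is connected and has 0 or 2 odd-degree vertices

Graph has 6 odd-degree vertices (need 0 or 2).
Neither Eulerian path nor Eulerian circuit exists.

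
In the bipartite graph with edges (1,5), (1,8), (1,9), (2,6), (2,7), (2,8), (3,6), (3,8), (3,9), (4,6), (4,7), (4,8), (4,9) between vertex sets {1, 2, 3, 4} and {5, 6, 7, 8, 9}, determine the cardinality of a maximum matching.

Step 1: List the neighbors of each left vertex:
  1: 5, 8, 9
  2: 6, 7, 8
  3: 6, 8, 9
  4: 6, 7, 8, 9

Step 2: Greedily match left vertices, then look for augmenting paths:
  Match 1 -- 5
  Match 2 -- 6
  Match 3 -- 8
  Match 4 -- 7
  No augmenting path remains.

Step 3: Verify this is maximum:
  Matching size 4 = min(|L|, |R|) = min(4, 5), which is an upper bound, so this matching is maximum.

Maximum matching: {(1,5), (2,6), (3,8), (4,7)}
Size: 4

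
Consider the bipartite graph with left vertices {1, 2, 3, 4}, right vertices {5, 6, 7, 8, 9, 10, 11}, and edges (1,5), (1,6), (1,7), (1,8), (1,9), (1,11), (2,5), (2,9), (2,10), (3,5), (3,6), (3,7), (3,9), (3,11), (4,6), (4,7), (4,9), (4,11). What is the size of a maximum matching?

Step 1: List the neighbors of each left vertex:
  1: 5, 6, 7, 8, 9, 11
  2: 5, 9, 10
  3: 5, 6, 7, 9, 11
  4: 6, 7, 9, 11

Step 2: Greedily match left vertices, then look for augmenting paths:
  Match 1 -- 5
  Match 2 -- 9
  Match 3 -- 6
  Match 4 -- 7
  No augmenting path remains.

Step 3: Verify this is maximum:
  Matching size 4 = min(|L|, |R|) = min(4, 7), which is an upper bound, so this matching is maximum.

Maximum matching: {(1,5), (2,9), (3,6), (4,7)}
Size: 4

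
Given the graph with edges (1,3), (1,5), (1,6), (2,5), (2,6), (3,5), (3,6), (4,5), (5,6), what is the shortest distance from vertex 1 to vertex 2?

Step 1: Build adjacency list:
  1: 3, 5, 6
  2: 5, 6
  3: 1, 5, 6
  4: 5
  5: 1, 2, 3, 4, 6
  6: 1, 2, 3, 5

Step 2: BFS from vertex 1 to find shortest path to 2:
  vertex 3 reached at distance 1
  vertex 5 reached at distance 1
  vertex 6 reached at distance 1
  vertex 2 reached at distance 2

Step 3: Shortest path: 1 -> 5 -> 2
Path length: 2 edges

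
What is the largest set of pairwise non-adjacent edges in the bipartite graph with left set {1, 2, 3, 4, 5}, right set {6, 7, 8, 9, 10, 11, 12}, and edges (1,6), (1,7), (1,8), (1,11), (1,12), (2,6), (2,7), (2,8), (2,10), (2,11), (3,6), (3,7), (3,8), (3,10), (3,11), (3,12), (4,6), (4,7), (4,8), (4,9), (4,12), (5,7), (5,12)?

Step 1: List the neighbors of each left vertex:
  1: 6, 7, 8, 11, 12
  2: 6, 7, 8, 10, 11
  3: 6, 7, 8, 10, 11, 12
  4: 6, 7, 8, 9, 12
  5: 7, 12

Step 2: Greedily match left vertices, then look for augmenting paths:
  Match 1 -- 6
  Match 2 -- 7
  Match 3 -- 8
  Match 4 -- 9
  Match 5 -- 12
  No augmenting path remains.

Step 3: Verify this is maximum:
  Matching size 5 = min(|L|, |R|) = min(5, 7), which is an upper bound, so this matching is maximum.

Maximum matching: {(1,6), (2,7), (3,8), (4,9), (5,12)}
Size: 5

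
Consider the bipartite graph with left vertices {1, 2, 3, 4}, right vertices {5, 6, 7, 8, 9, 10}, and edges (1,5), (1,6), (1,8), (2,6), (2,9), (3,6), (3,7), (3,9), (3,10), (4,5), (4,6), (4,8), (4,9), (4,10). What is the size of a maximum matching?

Step 1: List the neighbors of each left vertex:
  1: 5, 6, 8
  2: 6, 9
  3: 6, 7, 9, 10
  4: 5, 6, 8, 9, 10

Step 2: Greedily match left vertices, then look for augmenting paths:
  Match 1 -- 5
  Match 2 -- 6
  Match 3 -- 7
  Match 4 -- 8
  No augmenting path remains.

Step 3: Verify this is maximum:
  Matching size 4 = min(|L|, |R|) = min(4, 6), which is an upper bound, so this matching is maximum.

Maximum matching: {(1,5), (2,6), (3,7), (4,8)}
Size: 4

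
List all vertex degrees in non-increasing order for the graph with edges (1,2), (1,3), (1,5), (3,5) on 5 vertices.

Step 1: Count edges incident to each vertex:
  deg(1) = 3 (neighbors: 2, 3, 5)
  deg(2) = 1 (neighbors: 1)
  deg(3) = 2 (neighbors: 1, 5)
  deg(4) = 0 (neighbors: none)
  deg(5) = 2 (neighbors: 1, 3)

Step 2: Sort degrees in non-increasing order:
  Degrees: [3, 1, 2, 0, 2] -> sorted: [3, 2, 2, 1, 0]

Degree sequence: [3, 2, 2, 1, 0]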